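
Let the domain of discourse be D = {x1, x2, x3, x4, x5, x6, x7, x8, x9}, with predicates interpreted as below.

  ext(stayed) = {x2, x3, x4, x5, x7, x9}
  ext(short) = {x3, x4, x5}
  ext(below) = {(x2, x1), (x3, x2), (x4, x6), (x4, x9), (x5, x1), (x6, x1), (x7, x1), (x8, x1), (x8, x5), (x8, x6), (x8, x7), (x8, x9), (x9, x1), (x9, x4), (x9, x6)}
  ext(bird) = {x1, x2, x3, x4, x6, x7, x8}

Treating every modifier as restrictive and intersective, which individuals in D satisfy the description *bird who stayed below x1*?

⟦who stayed⟧ = ⟦stayed⟧ = {x2, x3, x4, x5, x7, x9}
⟦below x1⟧ = {x : ⟨x, x1⟩ ∈ ⟦below⟧} = {x2, x5, x6, x7, x8, x9}
⟦bird⟧ = {x1, x2, x3, x4, x6, x7, x8}
… ∩ ⟦who stayed⟧ = {x1, x2, x3, x4, x6, x7, x8} ∩ {x2, x3, x4, x5, x7, x9} = {x2, x3, x4, x7}
… ∩ ⟦below x1⟧ = {x2, x3, x4, x7} ∩ {x2, x5, x6, x7, x8, x9} = {x2, x7}
So ⟦bird who stayed below x1⟧ = {x2, x7}.

{x2, x7}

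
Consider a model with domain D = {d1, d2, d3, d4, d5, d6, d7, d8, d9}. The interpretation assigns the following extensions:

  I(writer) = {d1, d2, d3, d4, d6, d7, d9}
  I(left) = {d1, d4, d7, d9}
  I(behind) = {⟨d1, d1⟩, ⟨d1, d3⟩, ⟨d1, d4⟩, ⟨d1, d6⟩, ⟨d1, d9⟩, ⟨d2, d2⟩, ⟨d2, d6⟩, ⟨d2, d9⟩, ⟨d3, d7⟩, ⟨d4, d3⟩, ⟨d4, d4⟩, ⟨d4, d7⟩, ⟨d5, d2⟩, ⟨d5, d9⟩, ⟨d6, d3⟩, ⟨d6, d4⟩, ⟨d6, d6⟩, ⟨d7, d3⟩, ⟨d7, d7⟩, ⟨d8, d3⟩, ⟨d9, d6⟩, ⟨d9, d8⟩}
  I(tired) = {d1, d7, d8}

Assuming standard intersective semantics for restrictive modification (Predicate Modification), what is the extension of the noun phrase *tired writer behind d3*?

{d1, d7}

⟦behind d3⟧ = {x : ⟨x, d3⟩ ∈ ⟦behind⟧} = {d1, d4, d6, d7, d8}
⟦writer⟧ = {d1, d2, d3, d4, d6, d7, d9}
… ∩ ⟦behind d3⟧ = {d1, d2, d3, d4, d6, d7, d9} ∩ {d1, d4, d6, d7, d8} = {d1, d4, d6, d7}
… ∩ ⟦tired⟧ = {d1, d4, d6, d7} ∩ {d1, d7, d8} = {d1, d7}
So ⟦tired writer behind d3⟧ = {d1, d7}.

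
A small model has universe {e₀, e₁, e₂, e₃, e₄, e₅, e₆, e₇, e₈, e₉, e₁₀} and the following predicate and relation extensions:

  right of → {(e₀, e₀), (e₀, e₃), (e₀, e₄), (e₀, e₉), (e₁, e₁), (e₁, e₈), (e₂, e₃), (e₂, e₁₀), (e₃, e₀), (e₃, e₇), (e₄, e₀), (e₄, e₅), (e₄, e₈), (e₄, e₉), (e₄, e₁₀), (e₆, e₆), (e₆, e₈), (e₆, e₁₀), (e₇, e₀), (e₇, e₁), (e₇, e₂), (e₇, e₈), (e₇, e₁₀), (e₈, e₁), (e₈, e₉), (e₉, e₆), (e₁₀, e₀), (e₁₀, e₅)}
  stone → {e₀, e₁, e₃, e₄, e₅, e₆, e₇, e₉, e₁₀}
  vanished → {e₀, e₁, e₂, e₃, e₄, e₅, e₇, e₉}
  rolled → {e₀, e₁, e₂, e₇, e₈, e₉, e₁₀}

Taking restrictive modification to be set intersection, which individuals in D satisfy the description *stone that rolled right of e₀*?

⟦that rolled⟧ = ⟦rolled⟧ = {e₀, e₁, e₂, e₇, e₈, e₉, e₁₀}
⟦right of e₀⟧ = {x : ⟨x, e₀⟩ ∈ ⟦right of⟧} = {e₀, e₃, e₄, e₇, e₁₀}
⟦stone⟧ = {e₀, e₁, e₃, e₄, e₅, e₆, e₇, e₉, e₁₀}
… ∩ ⟦that rolled⟧ = {e₀, e₁, e₃, e₄, e₅, e₆, e₇, e₉, e₁₀} ∩ {e₀, e₁, e₂, e₇, e₈, e₉, e₁₀} = {e₀, e₁, e₇, e₉, e₁₀}
… ∩ ⟦right of e₀⟧ = {e₀, e₁, e₇, e₉, e₁₀} ∩ {e₀, e₃, e₄, e₇, e₁₀} = {e₀, e₇, e₁₀}
So ⟦stone that rolled right of e₀⟧ = {e₀, e₇, e₁₀}.

{e₀, e₇, e₁₀}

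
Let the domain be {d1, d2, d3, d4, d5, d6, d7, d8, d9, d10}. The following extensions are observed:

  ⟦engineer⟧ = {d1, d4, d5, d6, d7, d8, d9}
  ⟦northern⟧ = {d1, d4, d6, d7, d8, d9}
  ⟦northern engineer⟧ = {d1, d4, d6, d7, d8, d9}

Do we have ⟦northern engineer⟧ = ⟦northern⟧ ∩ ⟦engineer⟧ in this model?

⟦northern⟧ ∩ ⟦engineer⟧ = {d1, d4, d6, d7, d8, d9} ∩ {d1, d4, d5, d6, d7, d8, d9} = {d1, d4, d6, d7, d8, d9}
Observed ⟦northern engineer⟧ = {d1, d4, d6, d7, d8, d9}.
These coincide, so the modifier is intersective here.

yes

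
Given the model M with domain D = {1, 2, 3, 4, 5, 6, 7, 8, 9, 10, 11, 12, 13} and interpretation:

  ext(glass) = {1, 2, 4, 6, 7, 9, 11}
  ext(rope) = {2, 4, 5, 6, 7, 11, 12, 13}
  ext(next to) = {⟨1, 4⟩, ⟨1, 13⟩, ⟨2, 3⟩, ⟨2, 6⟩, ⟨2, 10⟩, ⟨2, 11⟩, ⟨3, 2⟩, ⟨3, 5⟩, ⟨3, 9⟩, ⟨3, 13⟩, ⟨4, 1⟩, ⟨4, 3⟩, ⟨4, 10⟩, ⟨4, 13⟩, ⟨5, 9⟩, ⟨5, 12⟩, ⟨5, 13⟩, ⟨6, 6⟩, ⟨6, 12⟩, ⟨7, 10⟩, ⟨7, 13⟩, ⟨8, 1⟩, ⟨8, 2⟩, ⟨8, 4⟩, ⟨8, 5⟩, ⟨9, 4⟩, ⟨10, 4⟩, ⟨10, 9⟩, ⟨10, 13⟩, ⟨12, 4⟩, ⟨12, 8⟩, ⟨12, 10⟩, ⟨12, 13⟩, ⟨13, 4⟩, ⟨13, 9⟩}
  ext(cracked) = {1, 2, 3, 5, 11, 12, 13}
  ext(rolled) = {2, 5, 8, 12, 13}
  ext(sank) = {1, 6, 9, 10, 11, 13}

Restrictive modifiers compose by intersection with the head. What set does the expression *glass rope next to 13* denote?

⟦next to 13⟧ = {x : ⟨x, 13⟩ ∈ ⟦next to⟧} = {1, 3, 4, 5, 7, 10, 12}
⟦rope⟧ = {2, 4, 5, 6, 7, 11, 12, 13}
… ∩ ⟦next to 13⟧ = {2, 4, 5, 6, 7, 11, 12, 13} ∩ {1, 3, 4, 5, 7, 10, 12} = {4, 5, 7, 12}
… ∩ ⟦glass⟧ = {4, 5, 7, 12} ∩ {1, 2, 4, 6, 7, 9, 11} = {4, 7}
So ⟦glass rope next to 13⟧ = {4, 7}.

{4, 7}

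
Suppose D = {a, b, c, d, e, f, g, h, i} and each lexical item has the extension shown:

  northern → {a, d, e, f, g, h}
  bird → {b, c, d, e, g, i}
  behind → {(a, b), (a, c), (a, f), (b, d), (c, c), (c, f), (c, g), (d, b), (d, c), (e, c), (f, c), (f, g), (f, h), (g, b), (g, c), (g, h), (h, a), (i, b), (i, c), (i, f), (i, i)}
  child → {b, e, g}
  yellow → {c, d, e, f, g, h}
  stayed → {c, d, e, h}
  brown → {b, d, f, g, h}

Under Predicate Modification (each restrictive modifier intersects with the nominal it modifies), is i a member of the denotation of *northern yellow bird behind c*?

⟦behind c⟧ = {x : ⟨x, c⟩ ∈ ⟦behind⟧} = {a, c, d, e, f, g, i}
⟦bird⟧ = {b, c, d, e, g, i}
… ∩ ⟦behind c⟧ = {b, c, d, e, g, i} ∩ {a, c, d, e, f, g, i} = {c, d, e, g, i}
… ∩ ⟦northern⟧ = {c, d, e, g, i} ∩ {a, d, e, f, g, h} = {d, e, g}
… ∩ ⟦yellow⟧ = {d, e, g} ∩ {c, d, e, f, g, h} = {d, e, g}
⟦northern yellow bird behind c⟧ = {d, e, g}; i ∉ this set.

no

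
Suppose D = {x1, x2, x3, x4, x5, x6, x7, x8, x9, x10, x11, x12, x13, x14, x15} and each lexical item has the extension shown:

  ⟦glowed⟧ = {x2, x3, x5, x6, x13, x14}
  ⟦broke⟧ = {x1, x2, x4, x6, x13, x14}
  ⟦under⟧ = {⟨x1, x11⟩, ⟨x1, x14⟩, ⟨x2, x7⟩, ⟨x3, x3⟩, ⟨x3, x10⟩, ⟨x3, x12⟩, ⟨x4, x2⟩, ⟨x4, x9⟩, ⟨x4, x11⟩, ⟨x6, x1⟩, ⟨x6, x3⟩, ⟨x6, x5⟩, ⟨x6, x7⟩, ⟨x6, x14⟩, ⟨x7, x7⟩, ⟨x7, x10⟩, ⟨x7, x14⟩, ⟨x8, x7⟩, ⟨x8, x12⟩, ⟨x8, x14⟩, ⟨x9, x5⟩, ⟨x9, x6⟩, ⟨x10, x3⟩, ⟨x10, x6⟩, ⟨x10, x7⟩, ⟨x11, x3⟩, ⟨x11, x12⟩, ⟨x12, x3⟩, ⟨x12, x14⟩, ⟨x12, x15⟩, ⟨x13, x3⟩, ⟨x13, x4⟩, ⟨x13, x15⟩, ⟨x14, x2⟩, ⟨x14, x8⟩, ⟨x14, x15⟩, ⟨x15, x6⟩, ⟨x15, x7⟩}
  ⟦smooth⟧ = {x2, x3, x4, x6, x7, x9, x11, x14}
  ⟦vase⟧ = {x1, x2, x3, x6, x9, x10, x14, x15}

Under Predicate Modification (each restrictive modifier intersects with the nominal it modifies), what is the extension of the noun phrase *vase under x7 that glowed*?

{x2, x6}

⟦under x7⟧ = {x : ⟨x, x7⟩ ∈ ⟦under⟧} = {x2, x6, x7, x8, x10, x15}
⟦that glowed⟧ = ⟦glowed⟧ = {x2, x3, x5, x6, x13, x14}
⟦vase⟧ = {x1, x2, x3, x6, x9, x10, x14, x15}
… ∩ ⟦under x7⟧ = {x1, x2, x3, x6, x9, x10, x14, x15} ∩ {x2, x6, x7, x8, x10, x15} = {x2, x6, x10, x15}
… ∩ ⟦that glowed⟧ = {x2, x6, x10, x15} ∩ {x2, x3, x5, x6, x13, x14} = {x2, x6}
So ⟦vase under x7 that glowed⟧ = {x2, x6}.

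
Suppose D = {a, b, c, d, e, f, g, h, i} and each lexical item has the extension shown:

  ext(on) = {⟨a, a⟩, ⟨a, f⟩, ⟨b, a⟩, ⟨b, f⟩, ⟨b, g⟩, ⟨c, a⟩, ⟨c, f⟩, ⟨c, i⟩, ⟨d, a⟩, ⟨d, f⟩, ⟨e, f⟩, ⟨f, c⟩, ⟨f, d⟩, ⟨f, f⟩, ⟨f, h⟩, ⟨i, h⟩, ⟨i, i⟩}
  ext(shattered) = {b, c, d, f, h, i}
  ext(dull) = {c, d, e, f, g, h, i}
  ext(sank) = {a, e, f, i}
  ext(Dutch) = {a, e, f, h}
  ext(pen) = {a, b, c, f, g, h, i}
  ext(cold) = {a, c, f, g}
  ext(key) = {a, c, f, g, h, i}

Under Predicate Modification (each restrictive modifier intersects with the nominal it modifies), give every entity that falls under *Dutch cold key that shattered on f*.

⟦that shattered⟧ = ⟦shattered⟧ = {b, c, d, f, h, i}
⟦on f⟧ = {x : ⟨x, f⟩ ∈ ⟦on⟧} = {a, b, c, d, e, f}
⟦key⟧ = {a, c, f, g, h, i}
… ∩ ⟦that shattered⟧ = {a, c, f, g, h, i} ∩ {b, c, d, f, h, i} = {c, f, h, i}
… ∩ ⟦on f⟧ = {c, f, h, i} ∩ {a, b, c, d, e, f} = {c, f}
… ∩ ⟦Dutch⟧ = {c, f} ∩ {a, e, f, h} = {f}
… ∩ ⟦cold⟧ = {f} ∩ {a, c, f, g} = {f}
So ⟦Dutch cold key that shattered on f⟧ = {f}.

{f}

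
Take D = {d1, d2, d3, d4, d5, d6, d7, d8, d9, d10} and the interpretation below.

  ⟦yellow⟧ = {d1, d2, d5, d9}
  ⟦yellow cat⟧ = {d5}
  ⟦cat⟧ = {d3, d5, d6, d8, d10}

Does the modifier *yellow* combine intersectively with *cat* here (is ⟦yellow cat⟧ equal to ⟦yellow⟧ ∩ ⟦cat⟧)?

⟦yellow⟧ ∩ ⟦cat⟧ = {d1, d2, d5, d9} ∩ {d3, d5, d6, d8, d10} = {d5}
Observed ⟦yellow cat⟧ = {d5}.
These coincide, so the modifier is intersective here.

yes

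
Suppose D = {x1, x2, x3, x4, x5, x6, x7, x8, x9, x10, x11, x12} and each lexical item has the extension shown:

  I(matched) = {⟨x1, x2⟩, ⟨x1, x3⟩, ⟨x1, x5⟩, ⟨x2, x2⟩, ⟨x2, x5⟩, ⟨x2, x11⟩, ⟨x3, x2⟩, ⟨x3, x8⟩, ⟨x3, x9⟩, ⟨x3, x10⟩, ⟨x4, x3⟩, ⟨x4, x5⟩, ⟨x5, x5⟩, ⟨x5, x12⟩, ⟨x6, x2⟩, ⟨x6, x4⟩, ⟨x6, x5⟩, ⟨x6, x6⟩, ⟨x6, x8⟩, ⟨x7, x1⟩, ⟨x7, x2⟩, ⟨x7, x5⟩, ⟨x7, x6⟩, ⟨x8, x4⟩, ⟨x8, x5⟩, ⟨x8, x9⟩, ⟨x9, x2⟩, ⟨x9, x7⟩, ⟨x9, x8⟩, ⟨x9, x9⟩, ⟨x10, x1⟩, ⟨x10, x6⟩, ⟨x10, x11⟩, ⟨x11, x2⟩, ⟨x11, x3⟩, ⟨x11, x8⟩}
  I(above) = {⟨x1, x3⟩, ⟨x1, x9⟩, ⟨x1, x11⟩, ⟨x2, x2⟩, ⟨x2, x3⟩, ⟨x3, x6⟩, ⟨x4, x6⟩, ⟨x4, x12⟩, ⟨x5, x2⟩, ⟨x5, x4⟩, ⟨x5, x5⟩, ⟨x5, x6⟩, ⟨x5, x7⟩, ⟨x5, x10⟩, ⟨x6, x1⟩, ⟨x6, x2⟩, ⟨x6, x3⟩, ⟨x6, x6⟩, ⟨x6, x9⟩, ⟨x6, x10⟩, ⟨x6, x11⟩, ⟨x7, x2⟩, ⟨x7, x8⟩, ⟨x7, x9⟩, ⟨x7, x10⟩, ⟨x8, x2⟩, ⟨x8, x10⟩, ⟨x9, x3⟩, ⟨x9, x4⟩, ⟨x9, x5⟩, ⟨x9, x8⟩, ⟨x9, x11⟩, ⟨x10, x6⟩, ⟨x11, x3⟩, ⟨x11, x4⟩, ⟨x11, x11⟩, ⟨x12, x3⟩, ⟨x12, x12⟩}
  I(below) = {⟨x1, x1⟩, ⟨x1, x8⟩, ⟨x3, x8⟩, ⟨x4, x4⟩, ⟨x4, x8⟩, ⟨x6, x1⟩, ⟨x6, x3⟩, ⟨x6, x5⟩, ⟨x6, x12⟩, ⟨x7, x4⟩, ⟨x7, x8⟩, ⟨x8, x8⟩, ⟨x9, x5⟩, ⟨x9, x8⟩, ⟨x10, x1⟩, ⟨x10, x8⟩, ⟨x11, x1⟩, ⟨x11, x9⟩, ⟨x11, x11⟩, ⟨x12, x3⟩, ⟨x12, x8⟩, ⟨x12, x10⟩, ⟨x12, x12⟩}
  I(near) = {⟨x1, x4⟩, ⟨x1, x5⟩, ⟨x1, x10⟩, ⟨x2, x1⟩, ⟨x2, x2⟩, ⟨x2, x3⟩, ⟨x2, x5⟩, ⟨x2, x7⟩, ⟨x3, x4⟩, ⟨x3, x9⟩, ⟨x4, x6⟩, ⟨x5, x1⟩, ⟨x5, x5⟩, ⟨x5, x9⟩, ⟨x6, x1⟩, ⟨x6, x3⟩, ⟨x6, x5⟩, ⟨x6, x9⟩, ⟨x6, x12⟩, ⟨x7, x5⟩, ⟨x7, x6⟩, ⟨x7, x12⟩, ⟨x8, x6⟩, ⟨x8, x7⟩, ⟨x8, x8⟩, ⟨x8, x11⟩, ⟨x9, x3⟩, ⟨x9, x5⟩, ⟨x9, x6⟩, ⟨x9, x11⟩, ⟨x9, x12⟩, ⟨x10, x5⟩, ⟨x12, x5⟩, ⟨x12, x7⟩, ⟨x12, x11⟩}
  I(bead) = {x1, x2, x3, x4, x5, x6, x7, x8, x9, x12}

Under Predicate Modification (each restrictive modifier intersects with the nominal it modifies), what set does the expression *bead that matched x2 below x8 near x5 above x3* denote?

{x1, x9}

⟦that matched x2⟧ = {x : ⟨x, x2⟩ ∈ ⟦matched⟧} = {x1, x2, x3, x6, x7, x9, x11}
⟦below x8⟧ = {x : ⟨x, x8⟩ ∈ ⟦below⟧} = {x1, x3, x4, x7, x8, x9, x10, x12}
⟦near x5⟧ = {x : ⟨x, x5⟩ ∈ ⟦near⟧} = {x1, x2, x5, x6, x7, x9, x10, x12}
⟦above x3⟧ = {x : ⟨x, x3⟩ ∈ ⟦above⟧} = {x1, x2, x6, x9, x11, x12}
⟦bead⟧ = {x1, x2, x3, x4, x5, x6, x7, x8, x9, x12}
… ∩ ⟦that matched x2⟧ = {x1, x2, x3, x4, x5, x6, x7, x8, x9, x12} ∩ {x1, x2, x3, x6, x7, x9, x11} = {x1, x2, x3, x6, x7, x9}
… ∩ ⟦below x8⟧ = {x1, x2, x3, x6, x7, x9} ∩ {x1, x3, x4, x7, x8, x9, x10, x12} = {x1, x3, x7, x9}
… ∩ ⟦near x5⟧ = {x1, x3, x7, x9} ∩ {x1, x2, x5, x6, x7, x9, x10, x12} = {x1, x7, x9}
… ∩ ⟦above x3⟧ = {x1, x7, x9} ∩ {x1, x2, x6, x9, x11, x12} = {x1, x9}
So ⟦bead that matched x2 below x8 near x5 above x3⟧ = {x1, x9}.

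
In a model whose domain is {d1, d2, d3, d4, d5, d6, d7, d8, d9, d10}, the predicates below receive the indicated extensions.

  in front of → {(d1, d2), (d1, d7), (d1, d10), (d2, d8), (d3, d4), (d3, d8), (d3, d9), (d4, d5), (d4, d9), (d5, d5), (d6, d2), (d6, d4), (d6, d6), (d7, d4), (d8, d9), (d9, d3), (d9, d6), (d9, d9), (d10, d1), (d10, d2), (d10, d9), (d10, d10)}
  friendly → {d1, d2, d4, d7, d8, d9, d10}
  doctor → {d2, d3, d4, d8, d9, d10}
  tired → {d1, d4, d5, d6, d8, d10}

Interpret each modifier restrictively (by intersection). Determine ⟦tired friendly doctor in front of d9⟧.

⟦in front of d9⟧ = {x : ⟨x, d9⟩ ∈ ⟦in front of⟧} = {d3, d4, d8, d9, d10}
⟦doctor⟧ = {d2, d3, d4, d8, d9, d10}
… ∩ ⟦in front of d9⟧ = {d2, d3, d4, d8, d9, d10} ∩ {d3, d4, d8, d9, d10} = {d3, d4, d8, d9, d10}
… ∩ ⟦tired⟧ = {d3, d4, d8, d9, d10} ∩ {d1, d4, d5, d6, d8, d10} = {d4, d8, d10}
… ∩ ⟦friendly⟧ = {d4, d8, d10} ∩ {d1, d2, d4, d7, d8, d9, d10} = {d4, d8, d10}
So ⟦tired friendly doctor in front of d9⟧ = {d4, d8, d10}.

{d4, d8, d10}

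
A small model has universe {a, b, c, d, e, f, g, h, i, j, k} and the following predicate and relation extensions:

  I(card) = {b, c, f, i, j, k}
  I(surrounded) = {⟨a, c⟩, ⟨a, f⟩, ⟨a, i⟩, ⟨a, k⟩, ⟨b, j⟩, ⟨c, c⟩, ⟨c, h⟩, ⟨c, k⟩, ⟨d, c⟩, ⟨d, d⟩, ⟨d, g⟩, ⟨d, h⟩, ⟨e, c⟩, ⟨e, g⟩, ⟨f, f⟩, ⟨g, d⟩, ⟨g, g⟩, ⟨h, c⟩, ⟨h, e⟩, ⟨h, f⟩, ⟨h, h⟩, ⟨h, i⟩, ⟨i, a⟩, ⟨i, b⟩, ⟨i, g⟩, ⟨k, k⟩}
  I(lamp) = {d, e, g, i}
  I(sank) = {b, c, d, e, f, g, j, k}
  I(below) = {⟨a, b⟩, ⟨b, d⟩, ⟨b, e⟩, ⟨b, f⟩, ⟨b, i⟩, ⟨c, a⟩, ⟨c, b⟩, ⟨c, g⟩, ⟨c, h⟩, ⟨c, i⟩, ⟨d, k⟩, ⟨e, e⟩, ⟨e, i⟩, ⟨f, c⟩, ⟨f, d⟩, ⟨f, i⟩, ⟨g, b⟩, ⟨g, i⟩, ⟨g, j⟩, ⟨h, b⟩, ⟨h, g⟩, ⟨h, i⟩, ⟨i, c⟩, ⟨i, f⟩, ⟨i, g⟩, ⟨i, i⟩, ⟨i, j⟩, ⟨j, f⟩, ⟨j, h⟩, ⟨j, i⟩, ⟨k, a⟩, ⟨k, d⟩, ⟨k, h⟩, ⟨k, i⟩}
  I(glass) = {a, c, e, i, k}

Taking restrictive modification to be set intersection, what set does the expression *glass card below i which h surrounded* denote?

⟦below i⟧ = {x : ⟨x, i⟩ ∈ ⟦below⟧} = {b, c, e, f, g, h, i, j, k}
⟦which h surrounded⟧ = {x : ⟨h, x⟩ ∈ ⟦surrounded⟧} = {c, e, f, h, i}
⟦card⟧ = {b, c, f, i, j, k}
… ∩ ⟦below i⟧ = {b, c, f, i, j, k} ∩ {b, c, e, f, g, h, i, j, k} = {b, c, f, i, j, k}
… ∩ ⟦which h surrounded⟧ = {b, c, f, i, j, k} ∩ {c, e, f, h, i} = {c, f, i}
… ∩ ⟦glass⟧ = {c, f, i} ∩ {a, c, e, i, k} = {c, i}
So ⟦glass card below i which h surrounded⟧ = {c, i}.

{c, i}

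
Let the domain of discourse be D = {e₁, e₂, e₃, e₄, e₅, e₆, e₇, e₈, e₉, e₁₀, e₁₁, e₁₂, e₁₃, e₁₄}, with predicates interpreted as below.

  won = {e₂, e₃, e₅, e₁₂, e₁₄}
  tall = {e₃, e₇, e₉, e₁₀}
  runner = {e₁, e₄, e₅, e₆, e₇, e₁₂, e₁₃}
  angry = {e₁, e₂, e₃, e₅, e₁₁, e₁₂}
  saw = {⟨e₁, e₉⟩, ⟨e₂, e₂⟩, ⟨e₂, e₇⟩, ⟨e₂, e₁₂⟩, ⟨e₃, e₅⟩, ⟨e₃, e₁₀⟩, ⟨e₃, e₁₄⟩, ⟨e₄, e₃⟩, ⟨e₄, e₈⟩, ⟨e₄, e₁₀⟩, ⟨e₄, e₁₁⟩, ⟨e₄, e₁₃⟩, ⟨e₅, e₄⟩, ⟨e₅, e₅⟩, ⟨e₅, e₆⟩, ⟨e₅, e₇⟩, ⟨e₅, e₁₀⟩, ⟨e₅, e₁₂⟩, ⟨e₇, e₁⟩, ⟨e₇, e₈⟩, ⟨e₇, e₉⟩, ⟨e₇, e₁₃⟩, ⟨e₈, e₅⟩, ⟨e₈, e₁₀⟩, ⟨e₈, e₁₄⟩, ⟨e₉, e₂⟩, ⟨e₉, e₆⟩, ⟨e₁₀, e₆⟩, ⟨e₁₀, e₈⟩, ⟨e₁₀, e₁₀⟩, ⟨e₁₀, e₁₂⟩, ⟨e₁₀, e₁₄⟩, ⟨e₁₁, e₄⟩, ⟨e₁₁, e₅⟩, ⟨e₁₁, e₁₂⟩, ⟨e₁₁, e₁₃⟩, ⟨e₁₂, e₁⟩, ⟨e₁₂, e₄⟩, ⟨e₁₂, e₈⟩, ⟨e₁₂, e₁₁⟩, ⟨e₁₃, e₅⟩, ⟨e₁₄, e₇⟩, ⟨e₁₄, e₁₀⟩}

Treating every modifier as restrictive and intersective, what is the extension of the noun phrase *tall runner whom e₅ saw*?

{e₇}

⟦whom e₅ saw⟧ = {x : ⟨e₅, x⟩ ∈ ⟦saw⟧} = {e₄, e₅, e₆, e₇, e₁₀, e₁₂}
⟦runner⟧ = {e₁, e₄, e₅, e₆, e₇, e₁₂, e₁₃}
… ∩ ⟦whom e₅ saw⟧ = {e₁, e₄, e₅, e₆, e₇, e₁₂, e₁₃} ∩ {e₄, e₅, e₆, e₇, e₁₀, e₁₂} = {e₄, e₅, e₆, e₇, e₁₂}
… ∩ ⟦tall⟧ = {e₄, e₅, e₆, e₇, e₁₂} ∩ {e₃, e₇, e₉, e₁₀} = {e₇}
So ⟦tall runner whom e₅ saw⟧ = {e₇}.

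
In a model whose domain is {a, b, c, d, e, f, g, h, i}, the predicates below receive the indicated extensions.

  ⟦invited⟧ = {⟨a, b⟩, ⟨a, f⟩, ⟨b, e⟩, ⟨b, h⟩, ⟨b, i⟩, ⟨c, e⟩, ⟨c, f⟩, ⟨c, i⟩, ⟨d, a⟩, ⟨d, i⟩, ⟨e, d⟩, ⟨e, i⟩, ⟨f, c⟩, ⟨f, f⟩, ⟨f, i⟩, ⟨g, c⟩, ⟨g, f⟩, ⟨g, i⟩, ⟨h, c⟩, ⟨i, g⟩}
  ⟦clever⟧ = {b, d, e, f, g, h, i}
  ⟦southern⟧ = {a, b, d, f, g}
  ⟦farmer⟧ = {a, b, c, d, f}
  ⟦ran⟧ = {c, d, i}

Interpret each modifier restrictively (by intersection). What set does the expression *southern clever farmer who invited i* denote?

⟦who invited i⟧ = {x : ⟨x, i⟩ ∈ ⟦invited⟧} = {b, c, d, e, f, g}
⟦farmer⟧ = {a, b, c, d, f}
… ∩ ⟦who invited i⟧ = {a, b, c, d, f} ∩ {b, c, d, e, f, g} = {b, c, d, f}
… ∩ ⟦southern⟧ = {b, c, d, f} ∩ {a, b, d, f, g} = {b, d, f}
… ∩ ⟦clever⟧ = {b, d, f} ∩ {b, d, e, f, g, h, i} = {b, d, f}
So ⟦southern clever farmer who invited i⟧ = {b, d, f}.

{b, d, f}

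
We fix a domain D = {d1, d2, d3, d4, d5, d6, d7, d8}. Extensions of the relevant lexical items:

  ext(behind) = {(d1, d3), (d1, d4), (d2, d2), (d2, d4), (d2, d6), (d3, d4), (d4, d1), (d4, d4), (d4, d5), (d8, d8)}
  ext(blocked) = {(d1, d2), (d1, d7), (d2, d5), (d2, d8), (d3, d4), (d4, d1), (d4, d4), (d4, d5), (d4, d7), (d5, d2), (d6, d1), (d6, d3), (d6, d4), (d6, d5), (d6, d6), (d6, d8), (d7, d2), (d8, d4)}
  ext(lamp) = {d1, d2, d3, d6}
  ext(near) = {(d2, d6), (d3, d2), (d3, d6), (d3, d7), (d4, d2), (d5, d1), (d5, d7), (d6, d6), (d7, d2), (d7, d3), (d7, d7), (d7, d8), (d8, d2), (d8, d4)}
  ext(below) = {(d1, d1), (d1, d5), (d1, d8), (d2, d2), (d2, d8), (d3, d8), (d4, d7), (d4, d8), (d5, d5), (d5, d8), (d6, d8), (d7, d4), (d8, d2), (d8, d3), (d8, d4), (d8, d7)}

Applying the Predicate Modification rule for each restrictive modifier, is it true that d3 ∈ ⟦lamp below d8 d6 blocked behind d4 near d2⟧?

⟦below d8⟧ = {x : ⟨x, d8⟩ ∈ ⟦below⟧} = {d1, d2, d3, d4, d5, d6}
⟦d6 blocked⟧ = {x : ⟨d6, x⟩ ∈ ⟦blocked⟧} = {d1, d3, d4, d5, d6, d8}
⟦behind d4⟧ = {x : ⟨x, d4⟩ ∈ ⟦behind⟧} = {d1, d2, d3, d4}
⟦near d2⟧ = {x : ⟨x, d2⟩ ∈ ⟦near⟧} = {d3, d4, d7, d8}
⟦lamp⟧ = {d1, d2, d3, d6}
… ∩ ⟦below d8⟧ = {d1, d2, d3, d6} ∩ {d1, d2, d3, d4, d5, d6} = {d1, d2, d3, d6}
… ∩ ⟦d6 blocked⟧ = {d1, d2, d3, d6} ∩ {d1, d3, d4, d5, d6, d8} = {d1, d3, d6}
… ∩ ⟦behind d4⟧ = {d1, d3, d6} ∩ {d1, d2, d3, d4} = {d1, d3}
… ∩ ⟦near d2⟧ = {d1, d3} ∩ {d3, d4, d7, d8} = {d3}
⟦lamp below d8 d6 blocked behind d4 near d2⟧ = {d3}; d3 ∈ this set.

yes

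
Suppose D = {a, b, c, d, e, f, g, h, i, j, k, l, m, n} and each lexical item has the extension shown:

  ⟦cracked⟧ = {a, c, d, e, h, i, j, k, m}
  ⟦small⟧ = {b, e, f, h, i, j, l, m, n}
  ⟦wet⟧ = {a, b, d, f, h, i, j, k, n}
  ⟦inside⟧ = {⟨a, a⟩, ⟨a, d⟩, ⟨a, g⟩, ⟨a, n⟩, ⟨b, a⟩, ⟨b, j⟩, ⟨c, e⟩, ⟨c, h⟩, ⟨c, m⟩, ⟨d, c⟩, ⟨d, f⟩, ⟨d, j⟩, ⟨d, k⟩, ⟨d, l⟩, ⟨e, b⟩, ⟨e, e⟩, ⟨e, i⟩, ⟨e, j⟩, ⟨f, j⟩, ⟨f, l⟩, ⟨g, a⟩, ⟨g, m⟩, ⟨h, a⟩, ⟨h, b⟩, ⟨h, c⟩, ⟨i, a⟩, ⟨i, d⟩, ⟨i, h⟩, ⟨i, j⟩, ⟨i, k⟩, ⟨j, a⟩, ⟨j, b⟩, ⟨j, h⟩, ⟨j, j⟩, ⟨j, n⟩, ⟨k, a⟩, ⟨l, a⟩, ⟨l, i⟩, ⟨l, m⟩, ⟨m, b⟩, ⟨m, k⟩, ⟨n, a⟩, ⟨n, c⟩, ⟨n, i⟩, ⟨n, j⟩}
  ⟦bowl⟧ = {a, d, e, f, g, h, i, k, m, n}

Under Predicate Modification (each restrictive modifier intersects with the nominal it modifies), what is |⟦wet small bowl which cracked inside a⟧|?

2

⟦which cracked⟧ = ⟦cracked⟧ = {a, c, d, e, h, i, j, k, m}
⟦inside a⟧ = {x : ⟨x, a⟩ ∈ ⟦inside⟧} = {a, b, g, h, i, j, k, l, n}
⟦bowl⟧ = {a, d, e, f, g, h, i, k, m, n}
… ∩ ⟦which cracked⟧ = {a, d, e, f, g, h, i, k, m, n} ∩ {a, c, d, e, h, i, j, k, m} = {a, d, e, h, i, k, m}
… ∩ ⟦inside a⟧ = {a, d, e, h, i, k, m} ∩ {a, b, g, h, i, j, k, l, n} = {a, h, i, k}
… ∩ ⟦wet⟧ = {a, h, i, k} ∩ {a, b, d, f, h, i, j, k, n} = {a, h, i, k}
… ∩ ⟦small⟧ = {a, h, i, k} ∩ {b, e, f, h, i, j, l, m, n} = {h, i}
⟦wet small bowl which cracked inside a⟧ = {h, i}, so the cardinality is 2.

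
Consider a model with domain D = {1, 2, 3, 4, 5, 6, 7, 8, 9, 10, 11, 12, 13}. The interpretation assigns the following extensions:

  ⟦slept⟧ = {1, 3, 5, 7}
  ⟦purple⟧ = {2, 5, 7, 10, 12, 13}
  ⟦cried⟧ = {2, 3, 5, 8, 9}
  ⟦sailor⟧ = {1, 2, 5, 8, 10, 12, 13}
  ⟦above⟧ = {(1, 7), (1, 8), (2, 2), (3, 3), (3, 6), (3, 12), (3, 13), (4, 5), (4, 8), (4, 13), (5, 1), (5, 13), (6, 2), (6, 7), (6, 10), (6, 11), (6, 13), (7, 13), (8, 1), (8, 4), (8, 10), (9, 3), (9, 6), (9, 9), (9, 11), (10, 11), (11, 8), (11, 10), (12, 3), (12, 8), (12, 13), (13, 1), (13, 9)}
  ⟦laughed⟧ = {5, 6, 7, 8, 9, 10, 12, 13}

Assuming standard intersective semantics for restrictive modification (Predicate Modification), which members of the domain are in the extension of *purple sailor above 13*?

⟦above 13⟧ = {x : ⟨x, 13⟩ ∈ ⟦above⟧} = {3, 4, 5, 6, 7, 12}
⟦sailor⟧ = {1, 2, 5, 8, 10, 12, 13}
… ∩ ⟦above 13⟧ = {1, 2, 5, 8, 10, 12, 13} ∩ {3, 4, 5, 6, 7, 12} = {5, 12}
… ∩ ⟦purple⟧ = {5, 12} ∩ {2, 5, 7, 10, 12, 13} = {5, 12}
So ⟦purple sailor above 13⟧ = {5, 12}.

{5, 12}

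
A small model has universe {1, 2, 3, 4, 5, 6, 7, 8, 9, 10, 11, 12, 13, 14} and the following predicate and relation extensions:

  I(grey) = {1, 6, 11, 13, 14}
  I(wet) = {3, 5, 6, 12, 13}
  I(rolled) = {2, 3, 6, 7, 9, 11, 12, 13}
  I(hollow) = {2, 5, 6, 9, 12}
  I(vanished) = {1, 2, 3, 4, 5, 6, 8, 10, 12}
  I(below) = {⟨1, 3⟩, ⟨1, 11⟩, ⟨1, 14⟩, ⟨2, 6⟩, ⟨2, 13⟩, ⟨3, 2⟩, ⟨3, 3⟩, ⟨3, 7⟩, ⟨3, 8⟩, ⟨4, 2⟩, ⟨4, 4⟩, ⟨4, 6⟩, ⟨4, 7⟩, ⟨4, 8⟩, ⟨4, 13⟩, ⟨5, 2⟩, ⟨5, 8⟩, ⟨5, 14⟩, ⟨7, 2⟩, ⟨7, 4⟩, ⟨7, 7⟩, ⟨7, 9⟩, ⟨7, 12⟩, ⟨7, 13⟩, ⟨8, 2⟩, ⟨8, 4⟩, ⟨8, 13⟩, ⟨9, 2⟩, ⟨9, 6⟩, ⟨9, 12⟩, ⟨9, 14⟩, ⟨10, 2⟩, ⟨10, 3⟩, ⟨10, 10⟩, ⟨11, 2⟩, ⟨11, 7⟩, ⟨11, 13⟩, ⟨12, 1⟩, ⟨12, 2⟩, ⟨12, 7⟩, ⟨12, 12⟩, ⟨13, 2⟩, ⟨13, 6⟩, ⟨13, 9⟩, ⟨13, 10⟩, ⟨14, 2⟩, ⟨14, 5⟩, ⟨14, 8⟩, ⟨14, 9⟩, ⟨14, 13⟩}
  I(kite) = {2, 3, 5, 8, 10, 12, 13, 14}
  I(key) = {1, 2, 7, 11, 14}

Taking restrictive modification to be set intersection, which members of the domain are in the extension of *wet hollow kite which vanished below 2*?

⟦which vanished⟧ = ⟦vanished⟧ = {1, 2, 3, 4, 5, 6, 8, 10, 12}
⟦below 2⟧ = {x : ⟨x, 2⟩ ∈ ⟦below⟧} = {3, 4, 5, 7, 8, 9, 10, 11, 12, 13, 14}
⟦kite⟧ = {2, 3, 5, 8, 10, 12, 13, 14}
… ∩ ⟦which vanished⟧ = {2, 3, 5, 8, 10, 12, 13, 14} ∩ {1, 2, 3, 4, 5, 6, 8, 10, 12} = {2, 3, 5, 8, 10, 12}
… ∩ ⟦below 2⟧ = {2, 3, 5, 8, 10, 12} ∩ {3, 4, 5, 7, 8, 9, 10, 11, 12, 13, 14} = {3, 5, 8, 10, 12}
… ∩ ⟦wet⟧ = {3, 5, 8, 10, 12} ∩ {3, 5, 6, 12, 13} = {3, 5, 12}
… ∩ ⟦hollow⟧ = {3, 5, 12} ∩ {2, 5, 6, 9, 12} = {5, 12}
So ⟦wet hollow kite which vanished below 2⟧ = {5, 12}.

{5, 12}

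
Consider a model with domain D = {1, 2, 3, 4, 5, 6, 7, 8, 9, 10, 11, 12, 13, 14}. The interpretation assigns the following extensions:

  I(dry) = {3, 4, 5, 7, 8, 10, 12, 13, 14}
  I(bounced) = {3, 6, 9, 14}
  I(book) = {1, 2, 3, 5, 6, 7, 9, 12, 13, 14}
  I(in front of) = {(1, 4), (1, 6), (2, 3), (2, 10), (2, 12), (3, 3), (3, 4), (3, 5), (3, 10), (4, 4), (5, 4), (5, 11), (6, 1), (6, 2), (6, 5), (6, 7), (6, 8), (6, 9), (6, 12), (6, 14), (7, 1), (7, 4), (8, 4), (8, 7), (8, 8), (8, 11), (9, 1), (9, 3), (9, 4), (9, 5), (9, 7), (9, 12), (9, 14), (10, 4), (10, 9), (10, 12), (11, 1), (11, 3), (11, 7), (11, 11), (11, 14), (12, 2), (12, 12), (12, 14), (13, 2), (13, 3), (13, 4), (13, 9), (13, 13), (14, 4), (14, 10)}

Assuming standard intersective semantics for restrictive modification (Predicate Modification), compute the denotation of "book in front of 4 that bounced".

⟦in front of 4⟧ = {x : ⟨x, 4⟩ ∈ ⟦in front of⟧} = {1, 3, 4, 5, 7, 8, 9, 10, 13, 14}
⟦that bounced⟧ = ⟦bounced⟧ = {3, 6, 9, 14}
⟦book⟧ = {1, 2, 3, 5, 6, 7, 9, 12, 13, 14}
… ∩ ⟦in front of 4⟧ = {1, 2, 3, 5, 6, 7, 9, 12, 13, 14} ∩ {1, 3, 4, 5, 7, 8, 9, 10, 13, 14} = {1, 3, 5, 7, 9, 13, 14}
… ∩ ⟦that bounced⟧ = {1, 3, 5, 7, 9, 13, 14} ∩ {3, 6, 9, 14} = {3, 9, 14}
So ⟦book in front of 4 that bounced⟧ = {3, 9, 14}.

{3, 9, 14}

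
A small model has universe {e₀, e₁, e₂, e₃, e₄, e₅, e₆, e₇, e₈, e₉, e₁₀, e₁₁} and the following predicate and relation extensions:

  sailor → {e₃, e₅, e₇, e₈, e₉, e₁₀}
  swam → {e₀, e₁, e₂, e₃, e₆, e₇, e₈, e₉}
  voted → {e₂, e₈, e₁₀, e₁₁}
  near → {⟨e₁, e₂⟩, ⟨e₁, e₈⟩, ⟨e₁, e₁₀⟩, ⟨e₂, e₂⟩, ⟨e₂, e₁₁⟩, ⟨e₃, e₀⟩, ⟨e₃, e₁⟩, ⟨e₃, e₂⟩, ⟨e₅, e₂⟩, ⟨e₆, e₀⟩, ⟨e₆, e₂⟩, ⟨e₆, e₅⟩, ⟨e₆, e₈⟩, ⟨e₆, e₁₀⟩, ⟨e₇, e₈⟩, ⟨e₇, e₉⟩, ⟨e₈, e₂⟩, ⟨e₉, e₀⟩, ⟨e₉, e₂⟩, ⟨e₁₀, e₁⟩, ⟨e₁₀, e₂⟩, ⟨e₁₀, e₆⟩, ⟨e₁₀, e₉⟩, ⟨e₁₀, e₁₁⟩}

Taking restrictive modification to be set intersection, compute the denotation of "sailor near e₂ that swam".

⟦near e₂⟧ = {x : ⟨x, e₂⟩ ∈ ⟦near⟧} = {e₁, e₂, e₃, e₅, e₆, e₈, e₉, e₁₀}
⟦that swam⟧ = ⟦swam⟧ = {e₀, e₁, e₂, e₃, e₆, e₇, e₈, e₉}
⟦sailor⟧ = {e₃, e₅, e₇, e₈, e₉, e₁₀}
… ∩ ⟦near e₂⟧ = {e₃, e₅, e₇, e₈, e₉, e₁₀} ∩ {e₁, e₂, e₃, e₅, e₆, e₈, e₉, e₁₀} = {e₃, e₅, e₈, e₉, e₁₀}
… ∩ ⟦that swam⟧ = {e₃, e₅, e₈, e₉, e₁₀} ∩ {e₀, e₁, e₂, e₃, e₆, e₇, e₈, e₉} = {e₃, e₈, e₉}
So ⟦sailor near e₂ that swam⟧ = {e₃, e₈, e₉}.

{e₃, e₈, e₉}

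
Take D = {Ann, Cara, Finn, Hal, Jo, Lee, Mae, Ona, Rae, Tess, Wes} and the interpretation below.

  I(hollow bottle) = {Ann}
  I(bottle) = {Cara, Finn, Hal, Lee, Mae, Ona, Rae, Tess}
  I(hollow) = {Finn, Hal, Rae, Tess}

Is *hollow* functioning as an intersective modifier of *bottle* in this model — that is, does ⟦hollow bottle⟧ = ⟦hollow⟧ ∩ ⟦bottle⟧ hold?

⟦hollow⟧ ∩ ⟦bottle⟧ = {Finn, Hal, Rae, Tess} ∩ {Cara, Finn, Hal, Lee, Mae, Ona, Rae, Tess} = {Finn, Hal, Rae, Tess}
Observed ⟦hollow bottle⟧ = {Ann}.
These differ, so the modifier is not intersective in this model.

no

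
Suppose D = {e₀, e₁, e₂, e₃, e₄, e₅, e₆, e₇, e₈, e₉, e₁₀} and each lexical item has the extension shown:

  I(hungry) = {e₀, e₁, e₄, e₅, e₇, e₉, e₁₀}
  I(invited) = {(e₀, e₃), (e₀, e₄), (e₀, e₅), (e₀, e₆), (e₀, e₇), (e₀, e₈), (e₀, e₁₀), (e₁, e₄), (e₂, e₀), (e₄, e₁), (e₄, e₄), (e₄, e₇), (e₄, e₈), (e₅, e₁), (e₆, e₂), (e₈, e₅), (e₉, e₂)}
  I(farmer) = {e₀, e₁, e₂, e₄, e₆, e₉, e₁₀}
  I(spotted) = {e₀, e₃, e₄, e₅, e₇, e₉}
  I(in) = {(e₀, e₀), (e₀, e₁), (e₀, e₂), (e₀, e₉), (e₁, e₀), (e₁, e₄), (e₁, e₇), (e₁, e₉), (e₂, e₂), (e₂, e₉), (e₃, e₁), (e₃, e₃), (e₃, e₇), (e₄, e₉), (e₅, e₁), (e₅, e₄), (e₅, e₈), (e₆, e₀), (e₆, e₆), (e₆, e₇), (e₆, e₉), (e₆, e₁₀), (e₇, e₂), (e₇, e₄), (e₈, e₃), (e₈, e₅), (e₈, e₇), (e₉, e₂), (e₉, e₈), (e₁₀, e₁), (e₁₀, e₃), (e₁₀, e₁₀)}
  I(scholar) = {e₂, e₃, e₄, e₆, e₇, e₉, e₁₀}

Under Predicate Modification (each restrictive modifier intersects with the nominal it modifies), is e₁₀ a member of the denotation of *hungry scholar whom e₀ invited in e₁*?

yes

⟦whom e₀ invited⟧ = {x : ⟨e₀, x⟩ ∈ ⟦invited⟧} = {e₃, e₄, e₅, e₆, e₇, e₈, e₁₀}
⟦in e₁⟧ = {x : ⟨x, e₁⟩ ∈ ⟦in⟧} = {e₀, e₃, e₅, e₁₀}
⟦scholar⟧ = {e₂, e₃, e₄, e₆, e₇, e₉, e₁₀}
… ∩ ⟦whom e₀ invited⟧ = {e₂, e₃, e₄, e₆, e₇, e₉, e₁₀} ∩ {e₃, e₄, e₅, e₆, e₇, e₈, e₁₀} = {e₃, e₄, e₆, e₇, e₁₀}
… ∩ ⟦in e₁⟧ = {e₃, e₄, e₆, e₇, e₁₀} ∩ {e₀, e₃, e₅, e₁₀} = {e₃, e₁₀}
… ∩ ⟦hungry⟧ = {e₃, e₁₀} ∩ {e₀, e₁, e₄, e₅, e₇, e₉, e₁₀} = {e₁₀}
⟦hungry scholar whom e₀ invited in e₁⟧ = {e₁₀}; e₁₀ ∈ this set.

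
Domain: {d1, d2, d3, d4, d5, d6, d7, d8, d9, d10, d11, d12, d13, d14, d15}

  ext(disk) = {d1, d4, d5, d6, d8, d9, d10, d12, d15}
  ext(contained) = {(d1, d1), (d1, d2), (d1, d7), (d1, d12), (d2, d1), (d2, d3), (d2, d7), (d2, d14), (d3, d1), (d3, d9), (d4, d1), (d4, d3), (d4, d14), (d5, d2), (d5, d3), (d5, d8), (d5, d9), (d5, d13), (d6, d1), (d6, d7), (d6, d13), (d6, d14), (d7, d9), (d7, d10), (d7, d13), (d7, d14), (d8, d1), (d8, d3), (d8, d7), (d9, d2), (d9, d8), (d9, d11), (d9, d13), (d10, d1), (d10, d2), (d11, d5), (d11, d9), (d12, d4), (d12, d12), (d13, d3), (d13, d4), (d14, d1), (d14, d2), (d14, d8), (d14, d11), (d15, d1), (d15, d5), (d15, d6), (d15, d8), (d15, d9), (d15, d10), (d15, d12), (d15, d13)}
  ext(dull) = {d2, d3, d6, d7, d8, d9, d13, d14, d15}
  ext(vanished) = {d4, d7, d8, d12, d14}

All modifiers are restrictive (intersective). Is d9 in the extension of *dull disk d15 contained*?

⟦d15 contained⟧ = {x : ⟨d15, x⟩ ∈ ⟦contained⟧} = {d1, d5, d6, d8, d9, d10, d12, d13}
⟦disk⟧ = {d1, d4, d5, d6, d8, d9, d10, d12, d15}
… ∩ ⟦d15 contained⟧ = {d1, d4, d5, d6, d8, d9, d10, d12, d15} ∩ {d1, d5, d6, d8, d9, d10, d12, d13} = {d1, d5, d6, d8, d9, d10, d12}
… ∩ ⟦dull⟧ = {d1, d5, d6, d8, d9, d10, d12} ∩ {d2, d3, d6, d7, d8, d9, d13, d14, d15} = {d6, d8, d9}
⟦dull disk d15 contained⟧ = {d6, d8, d9}; d9 ∈ this set.

yes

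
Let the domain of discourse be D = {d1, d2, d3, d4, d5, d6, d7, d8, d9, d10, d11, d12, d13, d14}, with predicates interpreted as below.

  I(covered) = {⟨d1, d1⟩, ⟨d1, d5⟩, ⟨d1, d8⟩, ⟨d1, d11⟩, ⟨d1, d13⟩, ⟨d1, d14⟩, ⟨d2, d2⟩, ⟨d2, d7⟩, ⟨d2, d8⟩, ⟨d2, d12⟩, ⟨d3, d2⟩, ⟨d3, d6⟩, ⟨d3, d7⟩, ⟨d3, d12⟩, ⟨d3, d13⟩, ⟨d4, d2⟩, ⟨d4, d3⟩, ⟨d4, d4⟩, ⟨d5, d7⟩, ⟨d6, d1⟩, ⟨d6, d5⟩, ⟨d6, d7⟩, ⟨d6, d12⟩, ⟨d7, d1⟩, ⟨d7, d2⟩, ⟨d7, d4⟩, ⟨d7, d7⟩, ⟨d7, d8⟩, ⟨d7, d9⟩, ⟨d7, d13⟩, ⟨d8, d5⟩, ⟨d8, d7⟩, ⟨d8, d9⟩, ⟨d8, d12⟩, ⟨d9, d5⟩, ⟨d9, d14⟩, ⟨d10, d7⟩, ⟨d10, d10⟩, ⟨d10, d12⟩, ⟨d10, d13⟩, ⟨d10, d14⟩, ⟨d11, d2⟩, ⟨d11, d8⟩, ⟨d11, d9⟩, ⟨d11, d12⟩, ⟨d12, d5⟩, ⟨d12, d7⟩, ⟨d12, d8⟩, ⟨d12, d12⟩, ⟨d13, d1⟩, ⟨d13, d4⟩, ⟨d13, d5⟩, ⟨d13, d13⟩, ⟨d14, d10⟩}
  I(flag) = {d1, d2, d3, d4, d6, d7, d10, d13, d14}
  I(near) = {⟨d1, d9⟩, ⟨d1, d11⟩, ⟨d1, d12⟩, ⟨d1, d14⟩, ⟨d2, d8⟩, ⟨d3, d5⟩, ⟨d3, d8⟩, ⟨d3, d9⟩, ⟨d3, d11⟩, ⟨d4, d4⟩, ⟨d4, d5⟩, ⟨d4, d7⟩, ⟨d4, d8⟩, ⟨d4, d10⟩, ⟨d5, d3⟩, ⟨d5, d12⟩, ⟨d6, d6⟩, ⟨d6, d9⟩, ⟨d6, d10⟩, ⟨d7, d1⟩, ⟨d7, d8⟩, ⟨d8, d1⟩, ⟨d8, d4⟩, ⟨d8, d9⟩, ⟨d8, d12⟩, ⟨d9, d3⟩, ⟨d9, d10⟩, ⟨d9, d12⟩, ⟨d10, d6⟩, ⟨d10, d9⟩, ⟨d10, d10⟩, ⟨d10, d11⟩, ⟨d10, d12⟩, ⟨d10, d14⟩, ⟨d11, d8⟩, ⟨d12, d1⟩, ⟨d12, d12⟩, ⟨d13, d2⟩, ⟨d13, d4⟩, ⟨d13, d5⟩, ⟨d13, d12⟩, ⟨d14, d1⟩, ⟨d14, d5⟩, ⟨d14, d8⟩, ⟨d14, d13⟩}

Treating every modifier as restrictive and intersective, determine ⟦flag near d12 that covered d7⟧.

{d10}

⟦near d12⟧ = {x : ⟨x, d12⟩ ∈ ⟦near⟧} = {d1, d5, d8, d9, d10, d12, d13}
⟦that covered d7⟧ = {x : ⟨x, d7⟩ ∈ ⟦covered⟧} = {d2, d3, d5, d6, d7, d8, d10, d12}
⟦flag⟧ = {d1, d2, d3, d4, d6, d7, d10, d13, d14}
… ∩ ⟦near d12⟧ = {d1, d2, d3, d4, d6, d7, d10, d13, d14} ∩ {d1, d5, d8, d9, d10, d12, d13} = {d1, d10, d13}
… ∩ ⟦that covered d7⟧ = {d1, d10, d13} ∩ {d2, d3, d5, d6, d7, d8, d10, d12} = {d10}
So ⟦flag near d12 that covered d7⟧ = {d10}.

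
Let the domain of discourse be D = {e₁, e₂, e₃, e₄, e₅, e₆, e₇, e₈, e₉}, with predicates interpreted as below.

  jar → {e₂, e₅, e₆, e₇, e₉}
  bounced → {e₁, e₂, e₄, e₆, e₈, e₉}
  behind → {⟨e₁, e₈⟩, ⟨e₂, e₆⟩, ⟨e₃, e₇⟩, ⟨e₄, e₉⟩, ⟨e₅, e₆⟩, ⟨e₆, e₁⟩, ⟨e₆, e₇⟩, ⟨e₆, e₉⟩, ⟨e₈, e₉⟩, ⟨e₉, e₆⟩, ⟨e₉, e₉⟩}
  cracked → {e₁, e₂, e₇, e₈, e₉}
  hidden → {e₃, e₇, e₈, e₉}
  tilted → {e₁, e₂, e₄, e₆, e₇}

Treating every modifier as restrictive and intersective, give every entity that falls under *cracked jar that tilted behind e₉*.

⟦that tilted⟧ = ⟦tilted⟧ = {e₁, e₂, e₄, e₆, e₇}
⟦behind e₉⟧ = {x : ⟨x, e₉⟩ ∈ ⟦behind⟧} = {e₄, e₆, e₈, e₉}
⟦jar⟧ = {e₂, e₅, e₆, e₇, e₉}
… ∩ ⟦that tilted⟧ = {e₂, e₅, e₆, e₇, e₉} ∩ {e₁, e₂, e₄, e₆, e₇} = {e₂, e₆, e₇}
… ∩ ⟦behind e₉⟧ = {e₂, e₆, e₇} ∩ {e₄, e₆, e₈, e₉} = {e₆}
… ∩ ⟦cracked⟧ = {e₆} ∩ {e₁, e₂, e₇, e₈, e₉} = ∅
So ⟦cracked jar that tilted behind e₉⟧ = {}.

{}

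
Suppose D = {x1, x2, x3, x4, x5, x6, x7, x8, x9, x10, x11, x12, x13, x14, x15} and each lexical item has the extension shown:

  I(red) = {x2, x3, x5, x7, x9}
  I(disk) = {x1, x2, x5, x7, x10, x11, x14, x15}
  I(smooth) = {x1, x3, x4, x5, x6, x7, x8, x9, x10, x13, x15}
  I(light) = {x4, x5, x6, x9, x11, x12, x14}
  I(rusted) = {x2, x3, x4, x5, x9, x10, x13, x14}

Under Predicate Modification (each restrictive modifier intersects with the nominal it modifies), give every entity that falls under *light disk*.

{x5, x11, x14}

⟦disk⟧ = {x1, x2, x5, x7, x10, x11, x14, x15}
… ∩ ⟦light⟧ = {x1, x2, x5, x7, x10, x11, x14, x15} ∩ {x4, x5, x6, x9, x11, x12, x14} = {x5, x11, x14}
So ⟦light disk⟧ = {x5, x11, x14}.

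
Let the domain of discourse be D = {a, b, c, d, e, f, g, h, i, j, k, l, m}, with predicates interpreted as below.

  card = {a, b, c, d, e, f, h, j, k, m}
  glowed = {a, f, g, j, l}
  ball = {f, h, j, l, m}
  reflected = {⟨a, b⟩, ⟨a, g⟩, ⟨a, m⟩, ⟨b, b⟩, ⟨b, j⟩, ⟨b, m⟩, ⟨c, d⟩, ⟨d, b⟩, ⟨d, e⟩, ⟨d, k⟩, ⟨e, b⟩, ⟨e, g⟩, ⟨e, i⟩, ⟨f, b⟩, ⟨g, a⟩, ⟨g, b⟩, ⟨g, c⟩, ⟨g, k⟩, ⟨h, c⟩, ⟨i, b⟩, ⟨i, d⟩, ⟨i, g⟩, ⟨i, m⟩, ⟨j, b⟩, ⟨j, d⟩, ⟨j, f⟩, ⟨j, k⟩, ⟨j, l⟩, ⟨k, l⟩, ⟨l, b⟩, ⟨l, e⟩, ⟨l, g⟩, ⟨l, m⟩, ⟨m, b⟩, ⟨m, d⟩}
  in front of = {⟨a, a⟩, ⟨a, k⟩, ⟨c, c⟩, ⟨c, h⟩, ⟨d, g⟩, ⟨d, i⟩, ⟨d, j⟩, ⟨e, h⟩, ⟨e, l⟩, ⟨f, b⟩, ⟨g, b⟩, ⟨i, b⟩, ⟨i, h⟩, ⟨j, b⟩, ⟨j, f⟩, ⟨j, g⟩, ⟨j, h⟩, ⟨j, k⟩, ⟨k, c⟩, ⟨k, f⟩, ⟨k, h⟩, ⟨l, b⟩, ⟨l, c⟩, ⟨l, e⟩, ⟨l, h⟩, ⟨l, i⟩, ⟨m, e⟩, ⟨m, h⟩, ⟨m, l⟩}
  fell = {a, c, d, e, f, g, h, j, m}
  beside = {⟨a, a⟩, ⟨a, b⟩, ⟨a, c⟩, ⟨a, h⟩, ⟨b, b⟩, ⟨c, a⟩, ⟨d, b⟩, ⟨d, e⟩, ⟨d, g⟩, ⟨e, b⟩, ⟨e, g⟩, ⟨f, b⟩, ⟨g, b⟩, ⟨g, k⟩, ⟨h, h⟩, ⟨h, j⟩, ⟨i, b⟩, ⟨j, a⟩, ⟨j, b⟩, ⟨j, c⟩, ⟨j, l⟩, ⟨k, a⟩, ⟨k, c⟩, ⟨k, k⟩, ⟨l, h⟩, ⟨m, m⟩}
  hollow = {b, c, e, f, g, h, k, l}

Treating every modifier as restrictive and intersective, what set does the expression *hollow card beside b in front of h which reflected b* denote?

{e}

⟦beside b⟧ = {x : ⟨x, b⟩ ∈ ⟦beside⟧} = {a, b, d, e, f, g, i, j}
⟦in front of h⟧ = {x : ⟨x, h⟩ ∈ ⟦in front of⟧} = {c, e, i, j, k, l, m}
⟦which reflected b⟧ = {x : ⟨x, b⟩ ∈ ⟦reflected⟧} = {a, b, d, e, f, g, i, j, l, m}
⟦card⟧ = {a, b, c, d, e, f, h, j, k, m}
… ∩ ⟦beside b⟧ = {a, b, c, d, e, f, h, j, k, m} ∩ {a, b, d, e, f, g, i, j} = {a, b, d, e, f, j}
… ∩ ⟦in front of h⟧ = {a, b, d, e, f, j} ∩ {c, e, i, j, k, l, m} = {e, j}
… ∩ ⟦which reflected b⟧ = {e, j} ∩ {a, b, d, e, f, g, i, j, l, m} = {e, j}
… ∩ ⟦hollow⟧ = {e, j} ∩ {b, c, e, f, g, h, k, l} = {e}
So ⟦hollow card beside b in front of h which reflected b⟧ = {e}.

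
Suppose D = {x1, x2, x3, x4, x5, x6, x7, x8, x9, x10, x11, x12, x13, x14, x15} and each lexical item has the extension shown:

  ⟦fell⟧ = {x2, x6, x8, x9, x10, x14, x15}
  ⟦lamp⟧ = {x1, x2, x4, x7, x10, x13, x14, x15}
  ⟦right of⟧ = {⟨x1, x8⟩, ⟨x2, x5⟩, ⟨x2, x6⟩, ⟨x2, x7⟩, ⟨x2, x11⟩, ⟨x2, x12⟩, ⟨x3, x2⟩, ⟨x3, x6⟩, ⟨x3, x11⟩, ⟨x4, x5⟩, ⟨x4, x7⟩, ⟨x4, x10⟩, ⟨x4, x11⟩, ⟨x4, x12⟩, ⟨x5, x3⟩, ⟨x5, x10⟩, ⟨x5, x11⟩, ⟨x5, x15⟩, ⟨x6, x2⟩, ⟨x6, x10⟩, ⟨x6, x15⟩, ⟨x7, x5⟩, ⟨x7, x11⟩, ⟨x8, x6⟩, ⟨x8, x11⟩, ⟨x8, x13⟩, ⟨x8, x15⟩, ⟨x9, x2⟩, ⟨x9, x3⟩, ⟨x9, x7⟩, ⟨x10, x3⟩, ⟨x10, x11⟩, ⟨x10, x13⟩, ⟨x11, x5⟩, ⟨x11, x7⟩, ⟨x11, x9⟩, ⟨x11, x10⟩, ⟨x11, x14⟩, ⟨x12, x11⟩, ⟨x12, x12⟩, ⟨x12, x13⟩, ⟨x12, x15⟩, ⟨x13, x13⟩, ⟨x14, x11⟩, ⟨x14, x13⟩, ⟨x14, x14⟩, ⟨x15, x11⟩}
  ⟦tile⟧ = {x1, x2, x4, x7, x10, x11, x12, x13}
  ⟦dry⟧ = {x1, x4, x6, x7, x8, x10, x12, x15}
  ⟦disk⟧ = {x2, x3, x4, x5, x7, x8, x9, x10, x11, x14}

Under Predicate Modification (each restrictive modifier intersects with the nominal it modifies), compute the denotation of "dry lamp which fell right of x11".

⟦which fell⟧ = ⟦fell⟧ = {x2, x6, x8, x9, x10, x14, x15}
⟦right of x11⟧ = {x : ⟨x, x11⟩ ∈ ⟦right of⟧} = {x2, x3, x4, x5, x7, x8, x10, x12, x14, x15}
⟦lamp⟧ = {x1, x2, x4, x7, x10, x13, x14, x15}
… ∩ ⟦which fell⟧ = {x1, x2, x4, x7, x10, x13, x14, x15} ∩ {x2, x6, x8, x9, x10, x14, x15} = {x2, x10, x14, x15}
… ∩ ⟦right of x11⟧ = {x2, x10, x14, x15} ∩ {x2, x3, x4, x5, x7, x8, x10, x12, x14, x15} = {x2, x10, x14, x15}
… ∩ ⟦dry⟧ = {x2, x10, x14, x15} ∩ {x1, x4, x6, x7, x8, x10, x12, x15} = {x10, x15}
So ⟦dry lamp which fell right of x11⟧ = {x10, x15}.

{x10, x15}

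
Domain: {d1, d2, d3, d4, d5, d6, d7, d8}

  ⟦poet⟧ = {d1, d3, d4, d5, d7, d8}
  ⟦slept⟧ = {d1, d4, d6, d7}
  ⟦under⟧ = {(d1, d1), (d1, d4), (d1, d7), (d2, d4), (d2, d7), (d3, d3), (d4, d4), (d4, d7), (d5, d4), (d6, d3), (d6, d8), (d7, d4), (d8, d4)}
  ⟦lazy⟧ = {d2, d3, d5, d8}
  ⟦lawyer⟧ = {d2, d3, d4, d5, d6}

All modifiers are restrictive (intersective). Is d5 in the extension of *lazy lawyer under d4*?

⟦under d4⟧ = {x : ⟨x, d4⟩ ∈ ⟦under⟧} = {d1, d2, d4, d5, d7, d8}
⟦lawyer⟧ = {d2, d3, d4, d5, d6}
… ∩ ⟦under d4⟧ = {d2, d3, d4, d5, d6} ∩ {d1, d2, d4, d5, d7, d8} = {d2, d4, d5}
… ∩ ⟦lazy⟧ = {d2, d4, d5} ∩ {d2, d3, d5, d8} = {d2, d5}
⟦lazy lawyer under d4⟧ = {d2, d5}; d5 ∈ this set.

yes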